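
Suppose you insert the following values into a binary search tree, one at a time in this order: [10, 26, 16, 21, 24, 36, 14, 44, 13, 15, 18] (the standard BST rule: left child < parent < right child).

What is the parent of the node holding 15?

14

Resulting structure (node: left, right):
  10: L=–, R=26
  26: L=16, R=36
  16: L=14, R=21
  21: L=18, R=24
  24: L=–, R=–
  36: L=–, R=44
  14: L=13, R=15
  44: L=–, R=–
  13: L=–, R=–
  15: L=–, R=–
  18: L=–, R=–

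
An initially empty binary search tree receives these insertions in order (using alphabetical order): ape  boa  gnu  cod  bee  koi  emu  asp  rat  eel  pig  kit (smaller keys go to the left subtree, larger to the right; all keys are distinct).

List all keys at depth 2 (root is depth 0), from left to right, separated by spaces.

bee gnu

Resulting structure (node: left, right):
  ape: L=–, R=boa
  boa: L=bee, R=gnu
  gnu: L=cod, R=koi
  cod: L=–, R=emu
  bee: L=asp, R=–
  koi: L=kit, R=rat
  emu: L=eel, R=–
  asp: L=–, R=–
  rat: L=pig, R=–
  eel: L=–, R=–
  pig: L=–, R=–
  kit: L=–, R=–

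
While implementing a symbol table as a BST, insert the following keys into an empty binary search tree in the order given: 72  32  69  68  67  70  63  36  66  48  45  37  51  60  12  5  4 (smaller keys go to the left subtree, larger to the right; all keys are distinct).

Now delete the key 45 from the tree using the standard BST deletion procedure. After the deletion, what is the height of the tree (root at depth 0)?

72: root
32: left child of 72 (depth 1)
69: right child of 32 (depth 2)
68: left child of 69 (depth 3)
67: left child of 68 (depth 4)
70: right child of 69 (depth 3)
63: left child of 67 (depth 5)
36: left child of 63 (depth 6)
66: right child of 63 (depth 6)
48: right child of 36 (depth 7)
45: left child of 48 (depth 8)
37: left child of 45 (depth 9)
51: right child of 48 (depth 8)
60: right child of 51 (depth 9)
12: left child of 32 (depth 2)
5: left child of 12 (depth 3)
4: left child of 5 (depth 4)

Delete 45 (at most one child — splice it out).
After deletion, deepest node is 60 at depth 9.

9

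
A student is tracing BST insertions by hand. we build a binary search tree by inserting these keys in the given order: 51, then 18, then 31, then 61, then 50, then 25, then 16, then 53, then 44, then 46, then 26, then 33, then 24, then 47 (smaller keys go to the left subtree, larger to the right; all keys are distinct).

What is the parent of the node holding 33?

51: root
18: left child of 51 (depth 1)
31: right child of 18 (depth 2)
61: right child of 51 (depth 1)
50: right child of 31 (depth 3)
25: left child of 31 (depth 3)
16: left child of 18 (depth 2)
53: left child of 61 (depth 2)
44: left child of 50 (depth 4)
46: right child of 44 (depth 5)
26: right child of 25 (depth 4)
33: left child of 44 (depth 5)
24: left child of 25 (depth 4)
47: right child of 46 (depth 6)

44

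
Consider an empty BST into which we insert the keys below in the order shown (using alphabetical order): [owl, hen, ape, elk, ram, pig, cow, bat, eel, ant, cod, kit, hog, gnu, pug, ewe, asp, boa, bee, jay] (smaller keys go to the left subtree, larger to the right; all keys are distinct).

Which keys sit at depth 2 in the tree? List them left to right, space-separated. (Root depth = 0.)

Insert owl: tree is empty, so owl becomes the root.
Insert hen: hen < owl → go left. Place as left child of owl.
Insert ape: ape < owl → go left; ape < hen → go left. Place as left child of hen.
Insert elk: elk < owl → go left; elk < hen → go left; elk > ape → go right. Place as right child of ape.
Insert ram: ram > owl → go right. Place as right child of owl.
Insert pig: pig > owl → go right; pig < ram → go left. Place as left child of ram.
Insert cow: cow < owl → go left; cow < hen → go left; cow > ape → go right; cow < elk → go left. Place as left child of elk.
Insert bat: bat < owl → go left; bat < hen → go left; bat > ape → go right; bat < elk → go left; bat < cow → go left. Place as left child of cow.
Insert eel: eel < owl → go left; eel < hen → go left; eel > ape → go right; eel < elk → go left; eel > cow → go right. Place as right child of cow.
Insert ant: ant < owl → go left; ant < hen → go left; ant < ape → go left. Place as left child of ape.
Insert cod: cod < owl → go left; cod < hen → go left; cod > ape → go right; cod < elk → go left; cod < cow → go left; cod > bat → go right. Place as right child of bat.
Insert kit: kit < owl → go left; kit > hen → go right. Place as right child of hen.
Insert hog: hog < owl → go left; hog > hen → go right; hog < kit → go left. Place as left child of kit.
Insert gnu: gnu < owl → go left; gnu < hen → go left; gnu > ape → go right; gnu > elk → go right. Place as right child of elk.
Insert pug: pug > owl → go right; pug < ram → go left; pug > pig → go right. Place as right child of pig.
Insert ewe: ewe < owl → go left; ewe < hen → go left; ewe > ape → go right; ewe > elk → go right; ewe < gnu → go left. Place as left child of gnu.
Insert asp: asp < owl → go left; asp < hen → go left; asp > ape → go right; asp < elk → go left; asp < cow → go left; asp < bat → go left. Place as left child of bat.
Insert boa: boa < owl → go left; boa < hen → go left; boa > ape → go right; boa < elk → go left; boa < cow → go left; boa > bat → go right; boa < cod → go left. Place as left child of cod.
Insert bee: bee < owl → go left; bee < hen → go left; bee > ape → go right; bee < elk → go left; bee < cow → go left; bee > bat → go right; bee < cod → go left; bee < boa → go left. Place as left child of boa.
Insert jay: jay < owl → go left; jay > hen → go right; jay < kit → go left; jay > hog → go right. Place as right child of hog.

ape kit pig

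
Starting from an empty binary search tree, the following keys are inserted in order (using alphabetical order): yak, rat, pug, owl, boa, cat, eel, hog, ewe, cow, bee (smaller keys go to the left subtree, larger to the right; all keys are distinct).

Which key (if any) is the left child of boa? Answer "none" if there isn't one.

Insert yak: tree is empty, so yak becomes the root.
Insert rat: rat < yak → go left. Place as left child of yak.
Insert pug: pug < yak → go left; pug < rat → go left. Place as left child of rat.
Insert owl: owl < yak → go left; owl < rat → go left; owl < pug → go left. Place as left child of pug.
Insert boa: boa < yak → go left; boa < rat → go left; boa < pug → go left; boa < owl → go left. Place as left child of owl.
Insert cat: cat < yak → go left; cat < rat → go left; cat < pug → go left; cat < owl → go left; cat > boa → go right. Place as right child of boa.
Insert eel: eel < yak → go left; eel < rat → go left; eel < pug → go left; eel < owl → go left; eel > boa → go right; eel > cat → go right. Place as right child of cat.
Insert hog: hog < yak → go left; hog < rat → go left; hog < pug → go left; hog < owl → go left; hog > boa → go right; hog > cat → go right; hog > eel → go right. Place as right child of eel.
Insert ewe: ewe < yak → go left; ewe < rat → go left; ewe < pug → go left; ewe < owl → go left; ewe > boa → go right; ewe > cat → go right; ewe > eel → go right; ewe < hog → go left. Place as left child of hog.
Insert cow: cow < yak → go left; cow < rat → go left; cow < pug → go left; cow < owl → go left; cow > boa → go right; cow > cat → go right; cow < eel → go left. Place as left child of eel.
Insert bee: bee < yak → go left; bee < rat → go left; bee < pug → go left; bee < owl → go left; bee < boa → go left. Place as left child of boa.

bee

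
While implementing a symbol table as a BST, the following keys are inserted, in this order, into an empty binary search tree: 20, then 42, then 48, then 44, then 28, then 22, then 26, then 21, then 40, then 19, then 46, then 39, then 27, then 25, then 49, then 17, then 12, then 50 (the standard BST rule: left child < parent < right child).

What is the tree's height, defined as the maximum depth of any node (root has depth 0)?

Insert 20: tree is empty, so 20 becomes the root.
Insert 42: 42 > 20 → go right. Place as right child of 20.
Insert 48: 48 > 20 → go right; 48 > 42 → go right. Place as right child of 42.
Insert 44: 44 > 20 → go right; 44 > 42 → go right; 44 < 48 → go left. Place as left child of 48.
Insert 28: 28 > 20 → go right; 28 < 42 → go left. Place as left child of 42.
Insert 22: 22 > 20 → go right; 22 < 42 → go left; 22 < 28 → go left. Place as left child of 28.
Insert 26: 26 > 20 → go right; 26 < 42 → go left; 26 < 28 → go left; 26 > 22 → go right. Place as right child of 22.
Insert 21: 21 > 20 → go right; 21 < 42 → go left; 21 < 28 → go left; 21 < 22 → go left. Place as left child of 22.
Insert 40: 40 > 20 → go right; 40 < 42 → go left; 40 > 28 → go right. Place as right child of 28.
Insert 19: 19 < 20 → go left. Place as left child of 20.
Insert 46: 46 > 20 → go right; 46 > 42 → go right; 46 < 48 → go left; 46 > 44 → go right. Place as right child of 44.
Insert 39: 39 > 20 → go right; 39 < 42 → go left; 39 > 28 → go right; 39 < 40 → go left. Place as left child of 40.
Insert 27: 27 > 20 → go right; 27 < 42 → go left; 27 < 28 → go left; 27 > 22 → go right; 27 > 26 → go right. Place as right child of 26.
Insert 25: 25 > 20 → go right; 25 < 42 → go left; 25 < 28 → go left; 25 > 22 → go right; 25 < 26 → go left. Place as left child of 26.
Insert 49: 49 > 20 → go right; 49 > 42 → go right; 49 > 48 → go right. Place as right child of 48.
Insert 17: 17 < 20 → go left; 17 < 19 → go left. Place as left child of 19.
Insert 12: 12 < 20 → go left; 12 < 19 → go left; 12 < 17 → go left. Place as left child of 17.
Insert 50: 50 > 20 → go right; 50 > 42 → go right; 50 > 48 → go right; 50 > 49 → go right. Place as right child of 49.

The deepest node is 27 at depth 5.

5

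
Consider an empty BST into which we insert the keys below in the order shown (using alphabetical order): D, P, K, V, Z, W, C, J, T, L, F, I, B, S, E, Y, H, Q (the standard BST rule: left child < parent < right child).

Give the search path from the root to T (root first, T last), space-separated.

D P V T

Insert D: tree is empty, so D becomes the root.
Insert P: P > D → go right. Place as right child of D.
Insert K: K > D → go right; K < P → go left. Place as left child of P.
Insert V: V > D → go right; V > P → go right. Place as right child of P.
Insert Z: Z > D → go right; Z > P → go right; Z > V → go right. Place as right child of V.
Insert W: W > D → go right; W > P → go right; W > V → go right; W < Z → go left. Place as left child of Z.
Insert C: C < D → go left. Place as left child of D.
Insert J: J > D → go right; J < P → go left; J < K → go left. Place as left child of K.
Insert T: T > D → go right; T > P → go right; T < V → go left. Place as left child of V.
Insert L: L > D → go right; L < P → go left; L > K → go right. Place as right child of K.
Insert F: F > D → go right; F < P → go left; F < K → go left; F < J → go left. Place as left child of J.
Insert I: I > D → go right; I < P → go left; I < K → go left; I < J → go left; I > F → go right. Place as right child of F.
Insert B: B < D → go left; B < C → go left. Place as left child of C.
Insert S: S > D → go right; S > P → go right; S < V → go left; S < T → go left. Place as left child of T.
Insert E: E > D → go right; E < P → go left; E < K → go left; E < J → go left; E < F → go left. Place as left child of F.
Insert Y: Y > D → go right; Y > P → go right; Y > V → go right; Y < Z → go left; Y > W → go right. Place as right child of W.
Insert H: H > D → go right; H < P → go left; H < K → go left; H < J → go left; H > F → go right; H < I → go left. Place as left child of I.
Insert Q: Q > D → go right; Q > P → go right; Q < V → go left; Q < T → go left; Q < S → go left. Place as left child of S.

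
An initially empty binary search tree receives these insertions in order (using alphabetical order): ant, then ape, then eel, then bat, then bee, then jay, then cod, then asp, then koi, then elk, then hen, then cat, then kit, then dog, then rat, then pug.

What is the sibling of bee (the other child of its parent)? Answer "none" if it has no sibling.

asp

Insert ant: tree is empty, so ant becomes the root.
Insert ape: ape > ant → go right. Place as right child of ant.
Insert eel: eel > ant → go right; eel > ape → go right. Place as right child of ape.
Insert bat: bat > ant → go right; bat > ape → go right; bat < eel → go left. Place as left child of eel.
Insert bee: bee > ant → go right; bee > ape → go right; bee < eel → go left; bee > bat → go right. Place as right child of bat.
Insert jay: jay > ant → go right; jay > ape → go right; jay > eel → go right. Place as right child of eel.
Insert cod: cod > ant → go right; cod > ape → go right; cod < eel → go left; cod > bat → go right; cod > bee → go right. Place as right child of bee.
Insert asp: asp > ant → go right; asp > ape → go right; asp < eel → go left; asp < bat → go left. Place as left child of bat.
Insert koi: koi > ant → go right; koi > ape → go right; koi > eel → go right; koi > jay → go right. Place as right child of jay.
Insert elk: elk > ant → go right; elk > ape → go right; elk > eel → go right; elk < jay → go left. Place as left child of jay.
Insert hen: hen > ant → go right; hen > ape → go right; hen > eel → go right; hen < jay → go left; hen > elk → go right. Place as right child of elk.
Insert cat: cat > ant → go right; cat > ape → go right; cat < eel → go left; cat > bat → go right; cat > bee → go right; cat < cod → go left. Place as left child of cod.
Insert kit: kit > ant → go right; kit > ape → go right; kit > eel → go right; kit > jay → go right; kit < koi → go left. Place as left child of koi.
Insert dog: dog > ant → go right; dog > ape → go right; dog < eel → go left; dog > bat → go right; dog > bee → go right; dog > cod → go right. Place as right child of cod.
Insert rat: rat > ant → go right; rat > ape → go right; rat > eel → go right; rat > jay → go right; rat > koi → go right. Place as right child of koi.
Insert pug: pug > ant → go right; pug > ape → go right; pug > eel → go right; pug > jay → go right; pug > koi → go right; pug < rat → go left. Place as left child of rat.

bee's parent is bat; the other child of bat is asp.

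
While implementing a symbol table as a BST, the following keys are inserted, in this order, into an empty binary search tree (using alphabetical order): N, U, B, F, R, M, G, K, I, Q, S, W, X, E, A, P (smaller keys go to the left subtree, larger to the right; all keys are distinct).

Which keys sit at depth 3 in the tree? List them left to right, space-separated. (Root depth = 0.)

E M Q S X

N: root
U: right child of N (depth 1)
B: left child of N (depth 1)
F: right child of B (depth 2)
R: left child of U (depth 2)
M: right child of F (depth 3)
G: left child of M (depth 4)
K: right child of G (depth 5)
I: left child of K (depth 6)
Q: left child of R (depth 3)
S: right child of R (depth 3)
W: right child of U (depth 2)
X: right child of W (depth 3)
E: left child of F (depth 3)
A: left child of B (depth 2)
P: left child of Q (depth 4)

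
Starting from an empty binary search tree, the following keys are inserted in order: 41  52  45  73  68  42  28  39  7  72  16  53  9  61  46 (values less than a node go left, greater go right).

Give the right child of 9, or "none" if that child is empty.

Insert 41: tree is empty, so 41 becomes the root.
Insert 52: 52 > 41 → go right. Place as right child of 41.
Insert 45: 45 > 41 → go right; 45 < 52 → go left. Place as left child of 52.
Insert 73: 73 > 41 → go right; 73 > 52 → go right. Place as right child of 52.
Insert 68: 68 > 41 → go right; 68 > 52 → go right; 68 < 73 → go left. Place as left child of 73.
Insert 42: 42 > 41 → go right; 42 < 52 → go left; 42 < 45 → go left. Place as left child of 45.
Insert 28: 28 < 41 → go left. Place as left child of 41.
Insert 39: 39 < 41 → go left; 39 > 28 → go right. Place as right child of 28.
Insert 7: 7 < 41 → go left; 7 < 28 → go left. Place as left child of 28.
Insert 72: 72 > 41 → go right; 72 > 52 → go right; 72 < 73 → go left; 72 > 68 → go right. Place as right child of 68.
Insert 16: 16 < 41 → go left; 16 < 28 → go left; 16 > 7 → go right. Place as right child of 7.
Insert 53: 53 > 41 → go right; 53 > 52 → go right; 53 < 73 → go left; 53 < 68 → go left. Place as left child of 68.
Insert 9: 9 < 41 → go left; 9 < 28 → go left; 9 > 7 → go right; 9 < 16 → go left. Place as left child of 16.
Insert 61: 61 > 41 → go right; 61 > 52 → go right; 61 < 73 → go left; 61 < 68 → go left; 61 > 53 → go right. Place as right child of 53.
Insert 46: 46 > 41 → go right; 46 < 52 → go left; 46 > 45 → go right. Place as right child of 45.

none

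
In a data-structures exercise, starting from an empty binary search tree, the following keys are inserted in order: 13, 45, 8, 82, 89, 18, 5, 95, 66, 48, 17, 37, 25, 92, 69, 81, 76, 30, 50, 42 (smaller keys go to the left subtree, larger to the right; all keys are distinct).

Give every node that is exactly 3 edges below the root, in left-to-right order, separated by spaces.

17 37 66 89

Resulting structure (node: left, right):
  13: L=8, R=45
  45: L=18, R=82
  8: L=5, R=–
  82: L=66, R=89
  89: L=–, R=95
  18: L=17, R=37
  5: L=–, R=–
  95: L=92, R=–
  66: L=48, R=69
  48: L=–, R=50
  17: L=–, R=–
  37: L=25, R=42
  25: L=–, R=30
  92: L=–, R=–
  69: L=–, R=81
  81: L=76, R=–
  76: L=–, R=–
  30: L=–, R=–
  50: L=–, R=–
  42: L=–, R=–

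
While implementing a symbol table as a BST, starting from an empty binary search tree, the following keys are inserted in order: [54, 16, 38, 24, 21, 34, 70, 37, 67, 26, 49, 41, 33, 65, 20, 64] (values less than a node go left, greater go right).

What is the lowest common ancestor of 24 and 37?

24

Insert 54: tree is empty, so 54 becomes the root.
Insert 16: 16 < 54 → go left. Place as left child of 54.
Insert 38: 38 < 54 → go left; 38 > 16 → go right. Place as right child of 16.
Insert 24: 24 < 54 → go left; 24 > 16 → go right; 24 < 38 → go left. Place as left child of 38.
Insert 21: 21 < 54 → go left; 21 > 16 → go right; 21 < 38 → go left; 21 < 24 → go left. Place as left child of 24.
Insert 34: 34 < 54 → go left; 34 > 16 → go right; 34 < 38 → go left; 34 > 24 → go right. Place as right child of 24.
Insert 70: 70 > 54 → go right. Place as right child of 54.
Insert 37: 37 < 54 → go left; 37 > 16 → go right; 37 < 38 → go left; 37 > 24 → go right; 37 > 34 → go right. Place as right child of 34.
Insert 67: 67 > 54 → go right; 67 < 70 → go left. Place as left child of 70.
Insert 26: 26 < 54 → go left; 26 > 16 → go right; 26 < 38 → go left; 26 > 24 → go right; 26 < 34 → go left. Place as left child of 34.
Insert 49: 49 < 54 → go left; 49 > 16 → go right; 49 > 38 → go right. Place as right child of 38.
Insert 41: 41 < 54 → go left; 41 > 16 → go right; 41 > 38 → go right; 41 < 49 → go left. Place as left child of 49.
Insert 33: 33 < 54 → go left; 33 > 16 → go right; 33 < 38 → go left; 33 > 24 → go right; 33 < 34 → go left; 33 > 26 → go right. Place as right child of 26.
Insert 65: 65 > 54 → go right; 65 < 70 → go left; 65 < 67 → go left. Place as left child of 67.
Insert 20: 20 < 54 → go left; 20 > 16 → go right; 20 < 38 → go left; 20 < 24 → go left; 20 < 21 → go left. Place as left child of 21.
Insert 64: 64 > 54 → go right; 64 < 70 → go left; 64 < 67 → go left; 64 < 65 → go left. Place as left child of 65.

Path to 24: 54 → 16 → 38 → 24
Path to 37: 54 → 16 → 38 → 24 → 34 → 37
24 lies on both paths and is an ancestor of the other node.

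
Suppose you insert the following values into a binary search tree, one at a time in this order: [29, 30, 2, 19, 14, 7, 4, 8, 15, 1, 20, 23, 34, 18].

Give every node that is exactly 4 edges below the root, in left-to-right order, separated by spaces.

7 15 23

29: root
30: right child of 29 (depth 1)
2: left child of 29 (depth 1)
19: right child of 2 (depth 2)
14: left child of 19 (depth 3)
7: left child of 14 (depth 4)
4: left child of 7 (depth 5)
8: right child of 7 (depth 5)
15: right child of 14 (depth 4)
1: left child of 2 (depth 2)
20: right child of 19 (depth 3)
23: right child of 20 (depth 4)
34: right child of 30 (depth 2)
18: right child of 15 (depth 5)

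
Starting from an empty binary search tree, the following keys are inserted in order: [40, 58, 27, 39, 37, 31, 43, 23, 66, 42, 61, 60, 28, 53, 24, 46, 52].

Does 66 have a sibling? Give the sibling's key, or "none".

40: root
58: right child of 40 (depth 1)
27: left child of 40 (depth 1)
39: right child of 27 (depth 2)
37: left child of 39 (depth 3)
31: left child of 37 (depth 4)
43: left child of 58 (depth 2)
23: left child of 27 (depth 2)
66: right child of 58 (depth 2)
42: left child of 43 (depth 3)
61: left child of 66 (depth 3)
60: left child of 61 (depth 4)
28: left child of 31 (depth 5)
53: right child of 43 (depth 3)
24: right child of 23 (depth 3)
46: left child of 53 (depth 4)
52: right child of 46 (depth 5)

66's parent is 58; the other child of 58 is 43.

43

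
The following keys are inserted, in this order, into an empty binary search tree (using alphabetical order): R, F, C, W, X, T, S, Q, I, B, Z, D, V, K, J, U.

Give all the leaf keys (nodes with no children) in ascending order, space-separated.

Insert R: tree is empty, so R becomes the root.
Insert F: F < R → go left. Place as left child of R.
Insert C: C < R → go left; C < F → go left. Place as left child of F.
Insert W: W > R → go right. Place as right child of R.
Insert X: X > R → go right; X > W → go right. Place as right child of W.
Insert T: T > R → go right; T < W → go left. Place as left child of W.
Insert S: S > R → go right; S < W → go left; S < T → go left. Place as left child of T.
Insert Q: Q < R → go left; Q > F → go right. Place as right child of F.
Insert I: I < R → go left; I > F → go right; I < Q → go left. Place as left child of Q.
Insert B: B < R → go left; B < F → go left; B < C → go left. Place as left child of C.
Insert Z: Z > R → go right; Z > W → go right; Z > X → go right. Place as right child of X.
Insert D: D < R → go left; D < F → go left; D > C → go right. Place as right child of C.
Insert V: V > R → go right; V < W → go left; V > T → go right. Place as right child of T.
Insert K: K < R → go left; K > F → go right; K < Q → go left; K > I → go right. Place as right child of I.
Insert J: J < R → go left; J > F → go right; J < Q → go left; J > I → go right; J < K → go left. Place as left child of K.
Insert U: U > R → go right; U < W → go left; U > T → go right; U < V → go left. Place as left child of V.

B D J S U Z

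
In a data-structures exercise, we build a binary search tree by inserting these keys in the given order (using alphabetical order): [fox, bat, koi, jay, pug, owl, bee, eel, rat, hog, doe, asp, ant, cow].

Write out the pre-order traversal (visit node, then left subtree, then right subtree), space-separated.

fox: root
bat: left child of fox (depth 1)
koi: right child of fox (depth 1)
jay: left child of koi (depth 2)
pug: right child of koi (depth 2)
owl: left child of pug (depth 3)
bee: right child of bat (depth 2)
eel: right child of bee (depth 3)
rat: right child of pug (depth 3)
hog: left child of jay (depth 3)
doe: left child of eel (depth 4)
asp: left child of bat (depth 2)
ant: left child of asp (depth 3)
cow: left child of doe (depth 5)

fox bat asp ant bee eel doe cow koi jay hog pug owl rat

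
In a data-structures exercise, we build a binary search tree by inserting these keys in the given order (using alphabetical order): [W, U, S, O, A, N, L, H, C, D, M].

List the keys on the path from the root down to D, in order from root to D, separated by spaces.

Insert W: tree is empty, so W becomes the root.
Insert U: U < W → go left. Place as left child of W.
Insert S: S < W → go left; S < U → go left. Place as left child of U.
Insert O: O < W → go left; O < U → go left; O < S → go left. Place as left child of S.
Insert A: A < W → go left; A < U → go left; A < S → go left; A < O → go left. Place as left child of O.
Insert N: N < W → go left; N < U → go left; N < S → go left; N < O → go left; N > A → go right. Place as right child of A.
Insert L: L < W → go left; L < U → go left; L < S → go left; L < O → go left; L > A → go right; L < N → go left. Place as left child of N.
Insert H: H < W → go left; H < U → go left; H < S → go left; H < O → go left; H > A → go right; H < N → go left; H < L → go left. Place as left child of L.
Insert C: C < W → go left; C < U → go left; C < S → go left; C < O → go left; C > A → go right; C < N → go left; C < L → go left; C < H → go left. Place as left child of H.
Insert D: D < W → go left; D < U → go left; D < S → go left; D < O → go left; D > A → go right; D < N → go left; D < L → go left; D < H → go left; D > C → go right. Place as right child of C.
Insert M: M < W → go left; M < U → go left; M < S → go left; M < O → go left; M > A → go right; M < N → go left; M > L → go right. Place as right child of L.

W U S O A N L H C D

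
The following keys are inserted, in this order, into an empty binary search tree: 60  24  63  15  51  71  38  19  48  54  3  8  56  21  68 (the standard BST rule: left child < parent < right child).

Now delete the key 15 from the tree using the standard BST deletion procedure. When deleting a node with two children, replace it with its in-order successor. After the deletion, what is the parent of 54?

60: root
24: left child of 60 (depth 1)
63: right child of 60 (depth 1)
15: left child of 24 (depth 2)
51: right child of 24 (depth 2)
71: right child of 63 (depth 2)
38: left child of 51 (depth 3)
19: right child of 15 (depth 3)
48: right child of 38 (depth 4)
54: right child of 51 (depth 3)
3: left child of 15 (depth 3)
8: right child of 3 (depth 4)
56: right child of 54 (depth 4)
21: right child of 19 (depth 4)
68: left child of 71 (depth 3)

Delete 15 (two children — replace with in-order successor).
After deletion, 54's parent is 51.

51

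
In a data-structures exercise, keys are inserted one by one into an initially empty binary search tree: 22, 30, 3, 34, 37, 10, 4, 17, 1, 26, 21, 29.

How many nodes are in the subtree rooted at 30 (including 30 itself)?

5

22: root
30: right child of 22 (depth 1)
3: left child of 22 (depth 1)
34: right child of 30 (depth 2)
37: right child of 34 (depth 3)
10: right child of 3 (depth 2)
4: left child of 10 (depth 3)
17: right child of 10 (depth 3)
1: left child of 3 (depth 2)
26: left child of 30 (depth 2)
21: right child of 17 (depth 4)
29: right child of 26 (depth 3)

Subtree rooted at 30 contains: 30, 26, 29, 34, 37 — 5 nodes.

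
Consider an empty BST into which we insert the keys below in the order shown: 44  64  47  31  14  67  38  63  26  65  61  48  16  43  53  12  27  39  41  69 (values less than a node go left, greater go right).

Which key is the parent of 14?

Insert 44: tree is empty, so 44 becomes the root.
Insert 64: 64 > 44 → go right. Place as right child of 44.
Insert 47: 47 > 44 → go right; 47 < 64 → go left. Place as left child of 64.
Insert 31: 31 < 44 → go left. Place as left child of 44.
Insert 14: 14 < 44 → go left; 14 < 31 → go left. Place as left child of 31.
Insert 67: 67 > 44 → go right; 67 > 64 → go right. Place as right child of 64.
Insert 38: 38 < 44 → go left; 38 > 31 → go right. Place as right child of 31.
Insert 63: 63 > 44 → go right; 63 < 64 → go left; 63 > 47 → go right. Place as right child of 47.
Insert 26: 26 < 44 → go left; 26 < 31 → go left; 26 > 14 → go right. Place as right child of 14.
Insert 65: 65 > 44 → go right; 65 > 64 → go right; 65 < 67 → go left. Place as left child of 67.
Insert 61: 61 > 44 → go right; 61 < 64 → go left; 61 > 47 → go right; 61 < 63 → go left. Place as left child of 63.
Insert 48: 48 > 44 → go right; 48 < 64 → go left; 48 > 47 → go right; 48 < 63 → go left; 48 < 61 → go left. Place as left child of 61.
Insert 16: 16 < 44 → go left; 16 < 31 → go left; 16 > 14 → go right; 16 < 26 → go left. Place as left child of 26.
Insert 43: 43 < 44 → go left; 43 > 31 → go right; 43 > 38 → go right. Place as right child of 38.
Insert 53: 53 > 44 → go right; 53 < 64 → go left; 53 > 47 → go right; 53 < 63 → go left; 53 < 61 → go left; 53 > 48 → go right. Place as right child of 48.
Insert 12: 12 < 44 → go left; 12 < 31 → go left; 12 < 14 → go left. Place as left child of 14.
Insert 27: 27 < 44 → go left; 27 < 31 → go left; 27 > 14 → go right; 27 > 26 → go right. Place as right child of 26.
Insert 39: 39 < 44 → go left; 39 > 31 → go right; 39 > 38 → go right; 39 < 43 → go left. Place as left child of 43.
Insert 41: 41 < 44 → go left; 41 > 31 → go right; 41 > 38 → go right; 41 < 43 → go left; 41 > 39 → go right. Place as right child of 39.
Insert 69: 69 > 44 → go right; 69 > 64 → go right; 69 > 67 → go right. Place as right child of 67.

31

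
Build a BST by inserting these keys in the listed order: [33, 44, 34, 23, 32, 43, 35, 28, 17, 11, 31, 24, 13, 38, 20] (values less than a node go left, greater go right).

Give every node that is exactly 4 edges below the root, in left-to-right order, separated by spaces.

13 24 31 35

Resulting structure (node: left, right):
  33: L=23, R=44
  44: L=34, R=–
  34: L=–, R=43
  23: L=17, R=32
  32: L=28, R=–
  43: L=35, R=–
  35: L=–, R=38
  28: L=24, R=31
  17: L=11, R=20
  11: L=–, R=13
  31: L=–, R=–
  24: L=–, R=–
  13: L=–, R=–
  38: L=–, R=–
  20: L=–, R=–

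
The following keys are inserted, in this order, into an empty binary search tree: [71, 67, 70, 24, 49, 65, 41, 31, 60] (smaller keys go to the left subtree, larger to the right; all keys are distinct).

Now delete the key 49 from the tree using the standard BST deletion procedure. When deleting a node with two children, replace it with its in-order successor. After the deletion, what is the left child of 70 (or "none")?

none

Insert 71: tree is empty, so 71 becomes the root.
Insert 67: 67 < 71 → go left. Place as left child of 71.
Insert 70: 70 < 71 → go left; 70 > 67 → go right. Place as right child of 67.
Insert 24: 24 < 71 → go left; 24 < 67 → go left. Place as left child of 67.
Insert 49: 49 < 71 → go left; 49 < 67 → go left; 49 > 24 → go right. Place as right child of 24.
Insert 65: 65 < 71 → go left; 65 < 67 → go left; 65 > 24 → go right; 65 > 49 → go right. Place as right child of 49.
Insert 41: 41 < 71 → go left; 41 < 67 → go left; 41 > 24 → go right; 41 < 49 → go left. Place as left child of 49.
Insert 31: 31 < 71 → go left; 31 < 67 → go left; 31 > 24 → go right; 31 < 49 → go left; 31 < 41 → go left. Place as left child of 41.
Insert 60: 60 < 71 → go left; 60 < 67 → go left; 60 > 24 → go right; 60 > 49 → go right; 60 < 65 → go left. Place as left child of 65.

Delete 49 (two children — replace with in-order successor).
After deletion, 70's left child: none.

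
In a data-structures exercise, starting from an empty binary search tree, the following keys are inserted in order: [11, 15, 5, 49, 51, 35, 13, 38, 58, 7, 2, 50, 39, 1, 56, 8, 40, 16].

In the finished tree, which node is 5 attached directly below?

11

Insert 11: tree is empty, so 11 becomes the root.
Insert 15: 15 > 11 → go right. Place as right child of 11.
Insert 5: 5 < 11 → go left. Place as left child of 11.
Insert 49: 49 > 11 → go right; 49 > 15 → go right. Place as right child of 15.
Insert 51: 51 > 11 → go right; 51 > 15 → go right; 51 > 49 → go right. Place as right child of 49.
Insert 35: 35 > 11 → go right; 35 > 15 → go right; 35 < 49 → go left. Place as left child of 49.
Insert 13: 13 > 11 → go right; 13 < 15 → go left. Place as left child of 15.
Insert 38: 38 > 11 → go right; 38 > 15 → go right; 38 < 49 → go left; 38 > 35 → go right. Place as right child of 35.
Insert 58: 58 > 11 → go right; 58 > 15 → go right; 58 > 49 → go right; 58 > 51 → go right. Place as right child of 51.
Insert 7: 7 < 11 → go left; 7 > 5 → go right. Place as right child of 5.
Insert 2: 2 < 11 → go left; 2 < 5 → go left. Place as left child of 5.
Insert 50: 50 > 11 → go right; 50 > 15 → go right; 50 > 49 → go right; 50 < 51 → go left. Place as left child of 51.
Insert 39: 39 > 11 → go right; 39 > 15 → go right; 39 < 49 → go left; 39 > 35 → go right; 39 > 38 → go right. Place as right child of 38.
Insert 1: 1 < 11 → go left; 1 < 5 → go left; 1 < 2 → go left. Place as left child of 2.
Insert 56: 56 > 11 → go right; 56 > 15 → go right; 56 > 49 → go right; 56 > 51 → go right; 56 < 58 → go left. Place as left child of 58.
Insert 8: 8 < 11 → go left; 8 > 5 → go right; 8 > 7 → go right. Place as right child of 7.
Insert 40: 40 > 11 → go right; 40 > 15 → go right; 40 < 49 → go left; 40 > 35 → go right; 40 > 38 → go right; 40 > 39 → go right. Place as right child of 39.
Insert 16: 16 > 11 → go right; 16 > 15 → go right; 16 < 49 → go left; 16 < 35 → go left. Place as left child of 35.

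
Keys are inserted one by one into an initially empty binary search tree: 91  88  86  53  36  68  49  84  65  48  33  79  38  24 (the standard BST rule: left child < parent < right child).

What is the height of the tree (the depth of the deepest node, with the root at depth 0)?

91: root
88: left child of 91 (depth 1)
86: left child of 88 (depth 2)
53: left child of 86 (depth 3)
36: left child of 53 (depth 4)
68: right child of 53 (depth 4)
49: right child of 36 (depth 5)
84: right child of 68 (depth 5)
65: left child of 68 (depth 5)
48: left child of 49 (depth 6)
33: left child of 36 (depth 5)
79: left child of 84 (depth 6)
38: left child of 48 (depth 7)
24: left child of 33 (depth 6)

The deepest node is 38 at depth 7.

7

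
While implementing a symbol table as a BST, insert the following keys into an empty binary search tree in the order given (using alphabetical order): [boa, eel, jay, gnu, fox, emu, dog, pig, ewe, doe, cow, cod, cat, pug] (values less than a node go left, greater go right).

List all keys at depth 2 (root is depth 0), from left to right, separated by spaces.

boa: root
eel: right child of boa (depth 1)
jay: right child of eel (depth 2)
gnu: left child of jay (depth 3)
fox: left child of gnu (depth 4)
emu: left child of fox (depth 5)
dog: left child of eel (depth 2)
pig: right child of jay (depth 3)
ewe: right child of emu (depth 6)
doe: left child of dog (depth 3)
cow: left child of doe (depth 4)
cod: left child of cow (depth 5)
cat: left child of cod (depth 6)
pug: right child of pig (depth 4)

dog jay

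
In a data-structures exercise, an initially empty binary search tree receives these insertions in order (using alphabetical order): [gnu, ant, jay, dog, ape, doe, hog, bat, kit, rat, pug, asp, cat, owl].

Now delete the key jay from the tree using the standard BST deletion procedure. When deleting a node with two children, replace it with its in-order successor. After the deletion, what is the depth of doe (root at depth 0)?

Insert gnu: tree is empty, so gnu becomes the root.
Insert ant: ant < gnu → go left. Place as left child of gnu.
Insert jay: jay > gnu → go right. Place as right child of gnu.
Insert dog: dog < gnu → go left; dog > ant → go right. Place as right child of ant.
Insert ape: ape < gnu → go left; ape > ant → go right; ape < dog → go left. Place as left child of dog.
Insert doe: doe < gnu → go left; doe > ant → go right; doe < dog → go left; doe > ape → go right. Place as right child of ape.
Insert hog: hog > gnu → go right; hog < jay → go left. Place as left child of jay.
Insert bat: bat < gnu → go left; bat > ant → go right; bat < dog → go left; bat > ape → go right; bat < doe → go left. Place as left child of doe.
Insert kit: kit > gnu → go right; kit > jay → go right. Place as right child of jay.
Insert rat: rat > gnu → go right; rat > jay → go right; rat > kit → go right. Place as right child of kit.
Insert pug: pug > gnu → go right; pug > jay → go right; pug > kit → go right; pug < rat → go left. Place as left child of rat.
Insert asp: asp < gnu → go left; asp > ant → go right; asp < dog → go left; asp > ape → go right; asp < doe → go left; asp < bat → go left. Place as left child of bat.
Insert cat: cat < gnu → go left; cat > ant → go right; cat < dog → go left; cat > ape → go right; cat < doe → go left; cat > bat → go right. Place as right child of bat.
Insert owl: owl > gnu → go right; owl > jay → go right; owl > kit → go right; owl < rat → go left; owl < pug → go left. Place as left child of pug.

Delete jay (two children — replace with in-order successor).
After deletion, path to doe: gnu → ant → dog → ape → doe.

4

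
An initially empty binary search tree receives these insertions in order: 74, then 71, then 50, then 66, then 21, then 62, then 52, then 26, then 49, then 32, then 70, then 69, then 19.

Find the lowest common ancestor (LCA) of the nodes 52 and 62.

Resulting structure (node: left, right):
  74: L=71, R=–
  71: L=50, R=–
  50: L=21, R=66
  66: L=62, R=70
  21: L=19, R=26
  62: L=52, R=–
  52: L=–, R=–
  26: L=–, R=49
  49: L=32, R=–
  32: L=–, R=–
  70: L=69, R=–
  69: L=–, R=–
  19: L=–, R=–

Path to 52: 74 → 71 → 50 → 66 → 62 → 52
Path to 62: 74 → 71 → 50 → 66 → 62
62 lies on both paths and is an ancestor of the other node.

62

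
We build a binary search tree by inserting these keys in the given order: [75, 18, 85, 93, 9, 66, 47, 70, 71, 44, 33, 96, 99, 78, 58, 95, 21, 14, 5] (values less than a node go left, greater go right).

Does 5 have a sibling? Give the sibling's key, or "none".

75: root
18: left child of 75 (depth 1)
85: right child of 75 (depth 1)
93: right child of 85 (depth 2)
9: left child of 18 (depth 2)
66: right child of 18 (depth 2)
47: left child of 66 (depth 3)
70: right child of 66 (depth 3)
71: right child of 70 (depth 4)
44: left child of 47 (depth 4)
33: left child of 44 (depth 5)
96: right child of 93 (depth 3)
99: right child of 96 (depth 4)
78: left child of 85 (depth 2)
58: right child of 47 (depth 4)
95: left child of 96 (depth 4)
21: left child of 33 (depth 6)
14: right child of 9 (depth 3)
5: left child of 9 (depth 3)

5's parent is 9; the other child of 9 is 14.

14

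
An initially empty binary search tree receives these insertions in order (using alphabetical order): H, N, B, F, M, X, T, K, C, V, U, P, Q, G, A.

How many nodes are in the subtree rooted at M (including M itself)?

2

H: root
N: right child of H (depth 1)
B: left child of H (depth 1)
F: right child of B (depth 2)
M: left child of N (depth 2)
X: right child of N (depth 2)
T: left child of X (depth 3)
K: left child of M (depth 3)
C: left child of F (depth 3)
V: right child of T (depth 4)
U: left child of V (depth 5)
P: left child of T (depth 4)
Q: right child of P (depth 5)
G: right child of F (depth 3)
A: left child of B (depth 2)

Subtree rooted at M contains: M, K — 2 nodes.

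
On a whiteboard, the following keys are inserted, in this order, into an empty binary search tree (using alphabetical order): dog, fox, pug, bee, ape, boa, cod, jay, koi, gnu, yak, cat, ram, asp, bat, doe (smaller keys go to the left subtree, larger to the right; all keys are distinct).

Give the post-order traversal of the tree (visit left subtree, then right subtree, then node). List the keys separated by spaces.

bat asp ape cat doe cod boa bee gnu koi jay ram yak pug fox dog

dog: root
fox: right child of dog (depth 1)
pug: right child of fox (depth 2)
bee: left child of dog (depth 1)
ape: left child of bee (depth 2)
boa: right child of bee (depth 2)
cod: right child of boa (depth 3)
jay: left child of pug (depth 3)
koi: right child of jay (depth 4)
gnu: left child of jay (depth 4)
yak: right child of pug (depth 3)
cat: left child of cod (depth 4)
ram: left child of yak (depth 4)
asp: right child of ape (depth 3)
bat: right child of asp (depth 4)
doe: right child of cod (depth 4)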